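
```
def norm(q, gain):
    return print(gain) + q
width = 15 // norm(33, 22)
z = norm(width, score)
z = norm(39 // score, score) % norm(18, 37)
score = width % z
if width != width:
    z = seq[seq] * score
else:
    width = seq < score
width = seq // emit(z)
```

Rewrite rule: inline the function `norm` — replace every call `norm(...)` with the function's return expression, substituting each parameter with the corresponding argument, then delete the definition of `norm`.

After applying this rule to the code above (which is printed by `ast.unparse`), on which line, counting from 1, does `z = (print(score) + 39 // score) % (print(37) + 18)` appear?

Transformed code:
width = 15 // (print(22) + 33)
z = print(score) + width
z = (print(score) + 39 // score) % (print(37) + 18)
score = width % z
if width != width:
    z = seq[seq] * score
else:
    width = seq < score
width = seq // emit(z)

3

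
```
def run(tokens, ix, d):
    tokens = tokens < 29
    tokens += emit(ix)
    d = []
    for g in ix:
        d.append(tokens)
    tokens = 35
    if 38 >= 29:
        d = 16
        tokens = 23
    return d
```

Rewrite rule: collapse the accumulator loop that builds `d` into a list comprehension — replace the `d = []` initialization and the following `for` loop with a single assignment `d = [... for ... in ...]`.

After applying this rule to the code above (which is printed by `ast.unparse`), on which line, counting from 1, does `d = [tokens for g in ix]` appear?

Transformed code:
def run(tokens, ix, d):
    tokens = tokens < 29
    tokens += emit(ix)
    d = [tokens for g in ix]
    tokens = 35
    if 38 >= 29:
        d = 16
        tokens = 23
    return d

4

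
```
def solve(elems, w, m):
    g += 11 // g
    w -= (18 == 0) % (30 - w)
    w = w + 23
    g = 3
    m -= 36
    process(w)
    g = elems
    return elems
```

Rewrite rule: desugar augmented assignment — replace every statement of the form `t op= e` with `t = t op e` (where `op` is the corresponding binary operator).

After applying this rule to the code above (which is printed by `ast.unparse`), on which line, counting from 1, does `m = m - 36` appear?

Transformed code:
def solve(elems, w, m):
    g = g + 11 // g
    w = w - (18 == 0) % (30 - w)
    w = w + 23
    g = 3
    m = m - 36
    process(w)
    g = elems
    return elems

6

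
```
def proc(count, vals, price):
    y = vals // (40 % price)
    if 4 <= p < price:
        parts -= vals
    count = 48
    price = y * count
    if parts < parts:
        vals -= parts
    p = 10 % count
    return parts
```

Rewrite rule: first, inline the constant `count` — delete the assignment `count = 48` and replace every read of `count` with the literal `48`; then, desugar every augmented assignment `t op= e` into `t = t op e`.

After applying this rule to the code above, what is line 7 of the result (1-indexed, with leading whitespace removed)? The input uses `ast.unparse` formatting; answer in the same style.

Transformed code:
def proc(count, vals, price):
    y = vals // (40 % price)
    if 4 <= p < price:
        parts = parts - vals
    price = y * 48
    if parts < parts:
        vals = vals - parts
    p = 10 % 48
    return parts

vals = vals - parts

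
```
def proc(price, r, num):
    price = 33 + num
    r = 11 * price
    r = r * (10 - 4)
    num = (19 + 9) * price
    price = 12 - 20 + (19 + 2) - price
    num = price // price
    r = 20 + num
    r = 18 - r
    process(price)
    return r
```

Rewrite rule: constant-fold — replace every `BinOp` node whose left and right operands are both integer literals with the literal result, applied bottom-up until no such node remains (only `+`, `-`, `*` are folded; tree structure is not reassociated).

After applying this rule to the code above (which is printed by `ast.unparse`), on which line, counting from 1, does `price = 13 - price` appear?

6

Transformed code:
def proc(price, r, num):
    price = 33 + num
    r = 11 * price
    r = r * 6
    num = 28 * price
    price = 13 - price
    num = price // price
    r = 20 + num
    r = 18 - r
    process(price)
    return r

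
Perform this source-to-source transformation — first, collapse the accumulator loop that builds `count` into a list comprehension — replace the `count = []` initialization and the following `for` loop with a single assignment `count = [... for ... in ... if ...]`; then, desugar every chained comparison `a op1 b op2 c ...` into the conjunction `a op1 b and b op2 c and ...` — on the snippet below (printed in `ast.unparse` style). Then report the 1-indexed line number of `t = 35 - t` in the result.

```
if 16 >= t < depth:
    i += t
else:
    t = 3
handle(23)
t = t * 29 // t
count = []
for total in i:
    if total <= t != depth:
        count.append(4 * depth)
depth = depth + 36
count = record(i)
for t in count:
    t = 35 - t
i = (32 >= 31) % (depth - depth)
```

11

Transformed code:
if 16 >= t and t < depth:
    i += t
else:
    t = 3
handle(23)
t = t * 29 // t
count = [4 * depth for total in i if total <= t and t != depth]
depth = depth + 36
count = record(i)
for t in count:
    t = 35 - t
i = (32 >= 31) % (depth - depth)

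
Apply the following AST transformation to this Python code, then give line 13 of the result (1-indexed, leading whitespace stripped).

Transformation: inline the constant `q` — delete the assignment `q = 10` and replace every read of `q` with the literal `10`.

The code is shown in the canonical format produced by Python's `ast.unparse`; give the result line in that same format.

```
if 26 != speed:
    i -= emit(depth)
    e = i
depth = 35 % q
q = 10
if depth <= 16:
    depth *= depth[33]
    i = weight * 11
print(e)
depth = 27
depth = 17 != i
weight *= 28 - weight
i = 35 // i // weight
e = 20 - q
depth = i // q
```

e = 20 - 10

Transformed code:
if 26 != speed:
    i -= emit(depth)
    e = i
depth = 35 % 10
if depth <= 16:
    depth *= depth[33]
    i = weight * 11
print(e)
depth = 27
depth = 17 != i
weight *= 28 - weight
i = 35 // i // weight
e = 20 - 10
depth = i // 10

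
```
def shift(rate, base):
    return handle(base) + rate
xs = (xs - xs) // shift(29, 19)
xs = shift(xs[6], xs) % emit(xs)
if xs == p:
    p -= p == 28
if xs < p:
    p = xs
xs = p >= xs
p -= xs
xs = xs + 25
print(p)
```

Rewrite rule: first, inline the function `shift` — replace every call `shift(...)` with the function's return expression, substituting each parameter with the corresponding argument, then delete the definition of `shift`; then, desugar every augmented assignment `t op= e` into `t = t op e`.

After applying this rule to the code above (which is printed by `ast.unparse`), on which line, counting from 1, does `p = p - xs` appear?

Transformed code:
xs = (xs - xs) // (handle(19) + 29)
xs = (handle(xs) + xs[6]) % emit(xs)
if xs == p:
    p = p - (p == 28)
if xs < p:
    p = xs
xs = p >= xs
p = p - xs
xs = xs + 25
print(p)

8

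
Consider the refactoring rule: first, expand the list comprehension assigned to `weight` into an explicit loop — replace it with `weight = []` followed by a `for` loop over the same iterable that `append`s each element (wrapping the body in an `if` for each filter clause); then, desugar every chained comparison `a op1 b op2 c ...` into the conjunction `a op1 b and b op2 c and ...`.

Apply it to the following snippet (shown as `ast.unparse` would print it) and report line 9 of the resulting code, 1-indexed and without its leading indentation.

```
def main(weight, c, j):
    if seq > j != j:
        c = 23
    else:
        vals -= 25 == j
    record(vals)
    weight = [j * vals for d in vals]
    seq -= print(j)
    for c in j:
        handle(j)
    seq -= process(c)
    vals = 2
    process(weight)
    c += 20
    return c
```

Transformed code:
def main(weight, c, j):
    if seq > j and j != j:
        c = 23
    else:
        vals -= 25 == j
    record(vals)
    weight = []
    for d in vals:
        weight.append(j * vals)
    seq -= print(j)
    for c in j:
        handle(j)
    seq -= process(c)
    vals = 2
    process(weight)
    c += 20
    return c

weight.append(j * vals)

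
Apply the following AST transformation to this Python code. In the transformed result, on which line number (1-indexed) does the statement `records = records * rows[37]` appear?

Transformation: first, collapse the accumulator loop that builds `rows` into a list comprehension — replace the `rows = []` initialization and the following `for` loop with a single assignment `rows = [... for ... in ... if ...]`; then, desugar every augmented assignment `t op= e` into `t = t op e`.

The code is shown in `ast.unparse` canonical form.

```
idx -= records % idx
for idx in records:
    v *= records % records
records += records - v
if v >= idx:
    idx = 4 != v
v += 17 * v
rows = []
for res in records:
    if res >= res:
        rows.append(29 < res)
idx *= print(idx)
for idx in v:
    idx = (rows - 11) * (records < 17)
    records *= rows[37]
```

Transformed code:
idx = idx - records % idx
for idx in records:
    v = v * (records % records)
records = records + (records - v)
if v >= idx:
    idx = 4 != v
v = v + 17 * v
rows = [29 < res for res in records if res >= res]
idx = idx * print(idx)
for idx in v:
    idx = (rows - 11) * (records < 17)
    records = records * rows[37]

12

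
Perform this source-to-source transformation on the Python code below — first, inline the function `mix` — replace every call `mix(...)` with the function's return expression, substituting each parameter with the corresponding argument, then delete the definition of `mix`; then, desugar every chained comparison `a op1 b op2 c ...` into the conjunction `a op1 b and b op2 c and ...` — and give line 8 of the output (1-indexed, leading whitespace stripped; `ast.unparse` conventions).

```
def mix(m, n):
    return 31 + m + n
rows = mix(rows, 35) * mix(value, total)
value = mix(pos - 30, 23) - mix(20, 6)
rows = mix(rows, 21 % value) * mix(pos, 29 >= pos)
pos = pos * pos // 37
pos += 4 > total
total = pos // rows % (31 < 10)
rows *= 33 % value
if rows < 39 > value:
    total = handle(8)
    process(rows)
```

if rows < 39 and 39 > value:

Transformed code:
rows = (31 + rows + 35) * (31 + value + total)
value = 31 + (pos - 30) + 23 - (31 + 20 + 6)
rows = (31 + rows + 21 % value) * (31 + pos + (29 >= pos))
pos = pos * pos // 37
pos += 4 > total
total = pos // rows % (31 < 10)
rows *= 33 % value
if rows < 39 and 39 > value:
    total = handle(8)
    process(rows)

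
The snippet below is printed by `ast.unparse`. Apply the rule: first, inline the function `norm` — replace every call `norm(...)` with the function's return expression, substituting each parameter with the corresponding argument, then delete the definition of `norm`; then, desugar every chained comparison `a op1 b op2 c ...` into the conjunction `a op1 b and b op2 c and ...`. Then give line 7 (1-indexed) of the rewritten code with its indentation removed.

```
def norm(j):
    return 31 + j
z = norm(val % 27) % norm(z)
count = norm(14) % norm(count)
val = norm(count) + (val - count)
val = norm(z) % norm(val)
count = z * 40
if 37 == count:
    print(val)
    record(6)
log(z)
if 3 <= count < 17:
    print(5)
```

print(val)

Transformed code:
z = (31 + val % 27) % (31 + z)
count = (31 + 14) % (31 + count)
val = 31 + count + (val - count)
val = (31 + z) % (31 + val)
count = z * 40
if 37 == count:
    print(val)
    record(6)
log(z)
if 3 <= count and count < 17:
    print(5)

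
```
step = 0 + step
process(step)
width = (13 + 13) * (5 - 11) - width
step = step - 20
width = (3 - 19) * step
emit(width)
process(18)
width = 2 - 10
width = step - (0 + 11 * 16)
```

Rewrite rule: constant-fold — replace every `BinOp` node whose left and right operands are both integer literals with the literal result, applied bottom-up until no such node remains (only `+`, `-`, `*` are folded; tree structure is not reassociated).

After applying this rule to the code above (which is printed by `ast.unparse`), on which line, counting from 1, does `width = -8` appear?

8

Transformed code:
step = 0 + step
process(step)
width = -156 - width
step = step - 20
width = -16 * step
emit(width)
process(18)
width = -8
width = step - 176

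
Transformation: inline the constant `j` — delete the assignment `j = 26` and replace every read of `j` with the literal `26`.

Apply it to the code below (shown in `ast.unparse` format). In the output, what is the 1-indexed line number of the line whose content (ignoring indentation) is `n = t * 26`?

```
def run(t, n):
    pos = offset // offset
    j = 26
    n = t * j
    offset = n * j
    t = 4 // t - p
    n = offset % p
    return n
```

3

Transformed code:
def run(t, n):
    pos = offset // offset
    n = t * 26
    offset = n * 26
    t = 4 // t - p
    n = offset % p
    return n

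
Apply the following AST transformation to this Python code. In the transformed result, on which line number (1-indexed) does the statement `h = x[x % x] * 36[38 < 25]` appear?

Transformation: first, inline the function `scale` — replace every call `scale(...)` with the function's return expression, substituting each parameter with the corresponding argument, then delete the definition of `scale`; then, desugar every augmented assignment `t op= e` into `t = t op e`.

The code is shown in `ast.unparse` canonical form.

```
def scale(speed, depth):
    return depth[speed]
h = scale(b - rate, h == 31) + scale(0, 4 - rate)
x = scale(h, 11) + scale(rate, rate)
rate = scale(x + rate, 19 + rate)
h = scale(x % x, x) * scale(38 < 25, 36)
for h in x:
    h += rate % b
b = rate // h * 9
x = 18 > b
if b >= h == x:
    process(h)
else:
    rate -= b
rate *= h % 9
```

Transformed code:
h = (h == 31)[b - rate] + (4 - rate)[0]
x = 11[h] + rate[rate]
rate = (19 + rate)[x + rate]
h = x[x % x] * 36[38 < 25]
for h in x:
    h = h + rate % b
b = rate // h * 9
x = 18 > b
if b >= h == x:
    process(h)
else:
    rate = rate - b
rate = rate * (h % 9)

4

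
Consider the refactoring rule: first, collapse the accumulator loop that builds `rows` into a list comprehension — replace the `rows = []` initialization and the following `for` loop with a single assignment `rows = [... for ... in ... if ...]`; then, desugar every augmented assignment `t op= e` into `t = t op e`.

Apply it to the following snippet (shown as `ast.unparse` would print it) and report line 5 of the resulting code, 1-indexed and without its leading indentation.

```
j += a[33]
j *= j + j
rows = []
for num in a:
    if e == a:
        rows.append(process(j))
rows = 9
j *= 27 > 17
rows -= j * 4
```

Transformed code:
j = j + a[33]
j = j * (j + j)
rows = [process(j) for num in a if e == a]
rows = 9
j = j * (27 > 17)
rows = rows - j * 4

j = j * (27 > 17)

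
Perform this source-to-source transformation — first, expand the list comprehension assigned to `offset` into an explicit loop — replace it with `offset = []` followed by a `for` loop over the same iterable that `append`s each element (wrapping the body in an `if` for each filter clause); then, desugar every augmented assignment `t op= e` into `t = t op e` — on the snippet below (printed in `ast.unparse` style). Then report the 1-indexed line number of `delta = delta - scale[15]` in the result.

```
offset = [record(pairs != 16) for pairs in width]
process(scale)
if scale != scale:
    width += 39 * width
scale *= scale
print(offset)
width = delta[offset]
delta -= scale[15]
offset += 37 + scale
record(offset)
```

10

Transformed code:
offset = []
for pairs in width:
    offset.append(record(pairs != 16))
process(scale)
if scale != scale:
    width = width + 39 * width
scale = scale * scale
print(offset)
width = delta[offset]
delta = delta - scale[15]
offset = offset + (37 + scale)
record(offset)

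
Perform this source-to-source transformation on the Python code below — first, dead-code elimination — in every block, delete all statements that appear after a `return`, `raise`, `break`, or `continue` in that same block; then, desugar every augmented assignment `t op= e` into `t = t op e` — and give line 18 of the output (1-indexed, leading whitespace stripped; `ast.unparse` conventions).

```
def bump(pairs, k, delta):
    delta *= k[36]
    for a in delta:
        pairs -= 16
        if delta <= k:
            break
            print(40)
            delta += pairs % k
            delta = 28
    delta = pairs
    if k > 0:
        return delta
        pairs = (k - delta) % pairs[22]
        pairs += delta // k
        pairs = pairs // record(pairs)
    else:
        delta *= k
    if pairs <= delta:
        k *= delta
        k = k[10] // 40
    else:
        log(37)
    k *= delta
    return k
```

Transformed code:
def bump(pairs, k, delta):
    delta = delta * k[36]
    for a in delta:
        pairs = pairs - 16
        if delta <= k:
            break
    delta = pairs
    if k > 0:
        return delta
    else:
        delta = delta * k
    if pairs <= delta:
        k = k * delta
        k = k[10] // 40
    else:
        log(37)
    k = k * delta
    return k

return k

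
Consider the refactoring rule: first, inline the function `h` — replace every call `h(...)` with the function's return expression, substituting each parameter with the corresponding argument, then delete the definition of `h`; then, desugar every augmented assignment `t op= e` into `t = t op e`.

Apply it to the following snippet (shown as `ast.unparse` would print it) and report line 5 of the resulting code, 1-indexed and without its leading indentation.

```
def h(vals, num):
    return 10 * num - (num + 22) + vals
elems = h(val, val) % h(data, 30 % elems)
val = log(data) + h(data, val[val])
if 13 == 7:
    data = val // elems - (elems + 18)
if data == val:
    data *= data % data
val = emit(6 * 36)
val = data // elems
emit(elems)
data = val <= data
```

if data == val:

Transformed code:
elems = (10 * val - (val + 22) + val) % (10 * (30 % elems) - (30 % elems + 22) + data)
val = log(data) + (10 * val[val] - (val[val] + 22) + data)
if 13 == 7:
    data = val // elems - (elems + 18)
if data == val:
    data = data * (data % data)
val = emit(6 * 36)
val = data // elems
emit(elems)
data = val <= data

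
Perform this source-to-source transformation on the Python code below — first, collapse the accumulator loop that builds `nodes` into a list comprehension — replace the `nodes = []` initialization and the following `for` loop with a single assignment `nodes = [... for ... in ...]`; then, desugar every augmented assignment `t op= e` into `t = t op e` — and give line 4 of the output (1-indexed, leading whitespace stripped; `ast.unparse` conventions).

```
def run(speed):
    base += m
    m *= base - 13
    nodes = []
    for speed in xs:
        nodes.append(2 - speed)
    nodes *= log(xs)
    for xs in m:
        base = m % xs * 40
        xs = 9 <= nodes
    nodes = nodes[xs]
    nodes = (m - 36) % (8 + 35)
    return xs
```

nodes = [2 - speed for speed in xs]

Transformed code:
def run(speed):
    base = base + m
    m = m * (base - 13)
    nodes = [2 - speed for speed in xs]
    nodes = nodes * log(xs)
    for xs in m:
        base = m % xs * 40
        xs = 9 <= nodes
    nodes = nodes[xs]
    nodes = (m - 36) % (8 + 35)
    return xs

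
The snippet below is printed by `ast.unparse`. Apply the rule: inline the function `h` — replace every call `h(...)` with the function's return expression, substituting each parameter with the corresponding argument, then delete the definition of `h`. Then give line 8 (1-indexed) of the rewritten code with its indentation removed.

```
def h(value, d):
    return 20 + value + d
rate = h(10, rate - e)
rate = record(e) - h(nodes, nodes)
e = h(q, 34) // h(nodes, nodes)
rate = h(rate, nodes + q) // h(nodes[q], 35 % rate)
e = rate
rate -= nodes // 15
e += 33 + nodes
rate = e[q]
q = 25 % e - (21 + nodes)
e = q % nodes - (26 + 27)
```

rate = e[q]

Transformed code:
rate = 20 + 10 + (rate - e)
rate = record(e) - (20 + nodes + nodes)
e = (20 + q + 34) // (20 + nodes + nodes)
rate = (20 + rate + (nodes + q)) // (20 + nodes[q] + 35 % rate)
e = rate
rate -= nodes // 15
e += 33 + nodes
rate = e[q]
q = 25 % e - (21 + nodes)
e = q % nodes - (26 + 27)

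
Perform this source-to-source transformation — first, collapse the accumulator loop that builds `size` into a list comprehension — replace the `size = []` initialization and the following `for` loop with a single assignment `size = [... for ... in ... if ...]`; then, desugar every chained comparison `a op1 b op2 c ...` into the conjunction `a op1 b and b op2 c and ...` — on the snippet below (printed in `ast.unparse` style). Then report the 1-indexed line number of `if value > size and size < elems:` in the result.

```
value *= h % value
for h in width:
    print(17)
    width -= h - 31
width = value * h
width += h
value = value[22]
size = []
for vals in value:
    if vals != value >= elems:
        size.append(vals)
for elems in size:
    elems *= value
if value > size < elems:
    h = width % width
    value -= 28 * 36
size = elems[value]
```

11

Transformed code:
value *= h % value
for h in width:
    print(17)
    width -= h - 31
width = value * h
width += h
value = value[22]
size = [vals for vals in value if vals != value and value >= elems]
for elems in size:
    elems *= value
if value > size and size < elems:
    h = width % width
    value -= 28 * 36
size = elems[value]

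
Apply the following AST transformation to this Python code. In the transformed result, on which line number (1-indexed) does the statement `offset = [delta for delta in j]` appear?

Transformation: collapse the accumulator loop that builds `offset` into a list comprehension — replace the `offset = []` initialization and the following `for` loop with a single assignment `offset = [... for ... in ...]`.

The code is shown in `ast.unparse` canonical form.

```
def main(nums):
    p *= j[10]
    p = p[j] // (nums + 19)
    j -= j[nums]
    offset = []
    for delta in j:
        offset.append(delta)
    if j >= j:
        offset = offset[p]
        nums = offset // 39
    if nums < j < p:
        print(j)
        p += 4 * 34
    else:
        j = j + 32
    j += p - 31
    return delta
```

Transformed code:
def main(nums):
    p *= j[10]
    p = p[j] // (nums + 19)
    j -= j[nums]
    offset = [delta for delta in j]
    if j >= j:
        offset = offset[p]
        nums = offset // 39
    if nums < j < p:
        print(j)
        p += 4 * 34
    else:
        j = j + 32
    j += p - 31
    return delta

5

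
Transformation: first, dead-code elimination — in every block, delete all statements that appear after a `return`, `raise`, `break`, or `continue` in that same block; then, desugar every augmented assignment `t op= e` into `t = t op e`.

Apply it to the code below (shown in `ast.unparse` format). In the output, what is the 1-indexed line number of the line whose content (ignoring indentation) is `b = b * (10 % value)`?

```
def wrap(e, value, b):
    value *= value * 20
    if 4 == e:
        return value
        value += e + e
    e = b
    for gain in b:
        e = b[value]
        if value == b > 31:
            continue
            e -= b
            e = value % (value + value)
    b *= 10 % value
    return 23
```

10

Transformed code:
def wrap(e, value, b):
    value = value * (value * 20)
    if 4 == e:
        return value
    e = b
    for gain in b:
        e = b[value]
        if value == b > 31:
            continue
    b = b * (10 % value)
    return 23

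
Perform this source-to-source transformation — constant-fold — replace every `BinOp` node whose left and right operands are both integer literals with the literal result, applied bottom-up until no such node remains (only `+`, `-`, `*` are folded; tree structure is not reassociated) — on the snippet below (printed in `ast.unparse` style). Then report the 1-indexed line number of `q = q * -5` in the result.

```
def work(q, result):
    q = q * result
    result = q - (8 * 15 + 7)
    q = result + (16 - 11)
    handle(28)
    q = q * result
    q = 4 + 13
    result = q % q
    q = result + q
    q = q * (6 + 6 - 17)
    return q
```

10

Transformed code:
def work(q, result):
    q = q * result
    result = q - 127
    q = result + 5
    handle(28)
    q = q * result
    q = 17
    result = q % q
    q = result + q
    q = q * -5
    return q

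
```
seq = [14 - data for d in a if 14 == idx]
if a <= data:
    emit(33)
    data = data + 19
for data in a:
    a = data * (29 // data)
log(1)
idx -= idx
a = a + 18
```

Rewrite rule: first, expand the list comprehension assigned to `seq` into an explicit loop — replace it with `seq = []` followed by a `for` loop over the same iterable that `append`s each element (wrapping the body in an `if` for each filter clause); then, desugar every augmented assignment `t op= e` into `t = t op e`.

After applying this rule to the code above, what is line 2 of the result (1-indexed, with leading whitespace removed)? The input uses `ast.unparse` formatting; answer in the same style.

Transformed code:
seq = []
for d in a:
    if 14 == idx:
        seq.append(14 - data)
if a <= data:
    emit(33)
    data = data + 19
for data in a:
    a = data * (29 // data)
log(1)
idx = idx - idx
a = a + 18

for d in a:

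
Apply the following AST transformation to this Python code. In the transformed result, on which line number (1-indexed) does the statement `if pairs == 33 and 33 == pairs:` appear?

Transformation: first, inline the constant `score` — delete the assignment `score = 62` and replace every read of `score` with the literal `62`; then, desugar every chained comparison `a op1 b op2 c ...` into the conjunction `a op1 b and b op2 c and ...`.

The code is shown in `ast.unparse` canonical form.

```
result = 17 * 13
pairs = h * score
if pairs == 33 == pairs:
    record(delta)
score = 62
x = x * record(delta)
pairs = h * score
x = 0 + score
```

3

Transformed code:
result = 17 * 13
pairs = h * 62
if pairs == 33 and 33 == pairs:
    record(delta)
x = x * record(delta)
pairs = h * 62
x = 0 + 62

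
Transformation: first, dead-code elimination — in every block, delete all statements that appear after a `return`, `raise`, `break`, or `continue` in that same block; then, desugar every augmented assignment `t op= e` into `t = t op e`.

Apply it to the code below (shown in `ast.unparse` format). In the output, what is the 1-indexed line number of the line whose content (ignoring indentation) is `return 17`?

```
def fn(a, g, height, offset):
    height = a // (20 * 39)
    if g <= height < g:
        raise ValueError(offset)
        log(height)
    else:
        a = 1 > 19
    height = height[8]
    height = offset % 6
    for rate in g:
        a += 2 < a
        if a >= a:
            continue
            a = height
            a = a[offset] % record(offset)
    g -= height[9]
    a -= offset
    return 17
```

15

Transformed code:
def fn(a, g, height, offset):
    height = a // (20 * 39)
    if g <= height < g:
        raise ValueError(offset)
    else:
        a = 1 > 19
    height = height[8]
    height = offset % 6
    for rate in g:
        a = a + (2 < a)
        if a >= a:
            continue
    g = g - height[9]
    a = a - offset
    return 17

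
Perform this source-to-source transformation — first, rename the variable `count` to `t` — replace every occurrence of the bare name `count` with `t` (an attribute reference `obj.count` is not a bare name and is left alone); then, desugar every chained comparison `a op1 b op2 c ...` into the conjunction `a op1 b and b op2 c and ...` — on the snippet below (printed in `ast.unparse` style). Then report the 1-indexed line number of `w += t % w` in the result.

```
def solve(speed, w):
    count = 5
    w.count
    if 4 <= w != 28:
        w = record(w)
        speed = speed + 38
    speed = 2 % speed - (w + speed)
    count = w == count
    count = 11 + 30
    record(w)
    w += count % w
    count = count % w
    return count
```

11

Transformed code:
def solve(speed, w):
    t = 5
    w.count
    if 4 <= w and w != 28:
        w = record(w)
        speed = speed + 38
    speed = 2 % speed - (w + speed)
    t = w == t
    t = 11 + 30
    record(w)
    w += t % w
    t = t % w
    return t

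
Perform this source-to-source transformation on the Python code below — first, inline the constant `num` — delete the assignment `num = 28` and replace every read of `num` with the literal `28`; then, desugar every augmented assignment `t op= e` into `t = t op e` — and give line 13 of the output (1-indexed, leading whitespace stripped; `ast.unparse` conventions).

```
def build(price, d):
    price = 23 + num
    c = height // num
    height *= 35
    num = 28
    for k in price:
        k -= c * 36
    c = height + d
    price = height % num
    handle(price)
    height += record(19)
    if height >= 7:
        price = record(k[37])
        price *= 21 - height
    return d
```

Transformed code:
def build(price, d):
    price = 23 + 28
    c = height // 28
    height = height * 35
    for k in price:
        k = k - c * 36
    c = height + d
    price = height % 28
    handle(price)
    height = height + record(19)
    if height >= 7:
        price = record(k[37])
        price = price * (21 - height)
    return d

price = price * (21 - height)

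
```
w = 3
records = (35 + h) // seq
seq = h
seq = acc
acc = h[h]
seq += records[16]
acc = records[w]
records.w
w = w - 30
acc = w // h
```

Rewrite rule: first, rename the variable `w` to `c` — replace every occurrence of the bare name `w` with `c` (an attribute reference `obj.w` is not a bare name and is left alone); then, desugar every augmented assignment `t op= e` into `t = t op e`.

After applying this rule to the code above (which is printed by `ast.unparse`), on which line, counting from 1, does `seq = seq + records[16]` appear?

Transformed code:
c = 3
records = (35 + h) // seq
seq = h
seq = acc
acc = h[h]
seq = seq + records[16]
acc = records[c]
records.w
c = c - 30
acc = c // h

6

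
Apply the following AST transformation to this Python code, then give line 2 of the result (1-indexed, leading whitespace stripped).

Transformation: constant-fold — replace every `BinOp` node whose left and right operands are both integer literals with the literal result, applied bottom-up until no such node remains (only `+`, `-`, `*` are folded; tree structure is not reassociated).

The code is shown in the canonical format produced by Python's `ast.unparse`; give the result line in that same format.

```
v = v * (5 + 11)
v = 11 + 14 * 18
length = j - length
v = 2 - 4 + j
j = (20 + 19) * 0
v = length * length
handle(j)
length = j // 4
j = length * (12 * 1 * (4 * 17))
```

Transformed code:
v = v * 16
v = 263
length = j - length
v = -2 + j
j = 0
v = length * length
handle(j)
length = j // 4
j = length * 816

v = 263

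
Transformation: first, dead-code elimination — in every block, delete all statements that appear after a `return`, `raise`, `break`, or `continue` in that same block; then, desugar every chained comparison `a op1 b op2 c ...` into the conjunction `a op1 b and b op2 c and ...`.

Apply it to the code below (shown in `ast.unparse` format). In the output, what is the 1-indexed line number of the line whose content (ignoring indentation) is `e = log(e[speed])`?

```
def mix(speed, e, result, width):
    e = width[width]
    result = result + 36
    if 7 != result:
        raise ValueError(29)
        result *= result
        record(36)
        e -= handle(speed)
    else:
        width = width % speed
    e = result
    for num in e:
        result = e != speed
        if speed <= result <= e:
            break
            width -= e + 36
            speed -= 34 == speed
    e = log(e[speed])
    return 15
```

13

Transformed code:
def mix(speed, e, result, width):
    e = width[width]
    result = result + 36
    if 7 != result:
        raise ValueError(29)
    else:
        width = width % speed
    e = result
    for num in e:
        result = e != speed
        if speed <= result and result <= e:
            break
    e = log(e[speed])
    return 15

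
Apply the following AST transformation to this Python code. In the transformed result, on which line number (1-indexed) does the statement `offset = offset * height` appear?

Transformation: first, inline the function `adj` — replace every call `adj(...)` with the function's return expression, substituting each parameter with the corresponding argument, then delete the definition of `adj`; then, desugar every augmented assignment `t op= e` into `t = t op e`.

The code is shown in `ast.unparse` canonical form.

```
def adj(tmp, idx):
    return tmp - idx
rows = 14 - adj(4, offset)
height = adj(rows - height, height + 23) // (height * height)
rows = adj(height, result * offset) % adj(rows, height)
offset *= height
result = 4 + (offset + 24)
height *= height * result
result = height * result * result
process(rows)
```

Transformed code:
rows = 14 - (4 - offset)
height = (rows - height - (height + 23)) // (height * height)
rows = (height - result * offset) % (rows - height)
offset = offset * height
result = 4 + (offset + 24)
height = height * (height * result)
result = height * result * result
process(rows)

4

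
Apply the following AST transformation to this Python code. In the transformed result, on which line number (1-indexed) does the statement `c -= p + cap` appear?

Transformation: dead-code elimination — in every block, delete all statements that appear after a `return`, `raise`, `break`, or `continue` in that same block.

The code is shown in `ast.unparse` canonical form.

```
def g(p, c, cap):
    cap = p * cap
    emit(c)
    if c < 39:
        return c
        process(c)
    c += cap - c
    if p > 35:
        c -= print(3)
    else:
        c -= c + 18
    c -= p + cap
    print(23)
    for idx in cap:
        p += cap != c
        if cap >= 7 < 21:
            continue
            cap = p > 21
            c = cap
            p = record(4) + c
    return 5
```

Transformed code:
def g(p, c, cap):
    cap = p * cap
    emit(c)
    if c < 39:
        return c
    c += cap - c
    if p > 35:
        c -= print(3)
    else:
        c -= c + 18
    c -= p + cap
    print(23)
    for idx in cap:
        p += cap != c
        if cap >= 7 < 21:
            continue
    return 5

11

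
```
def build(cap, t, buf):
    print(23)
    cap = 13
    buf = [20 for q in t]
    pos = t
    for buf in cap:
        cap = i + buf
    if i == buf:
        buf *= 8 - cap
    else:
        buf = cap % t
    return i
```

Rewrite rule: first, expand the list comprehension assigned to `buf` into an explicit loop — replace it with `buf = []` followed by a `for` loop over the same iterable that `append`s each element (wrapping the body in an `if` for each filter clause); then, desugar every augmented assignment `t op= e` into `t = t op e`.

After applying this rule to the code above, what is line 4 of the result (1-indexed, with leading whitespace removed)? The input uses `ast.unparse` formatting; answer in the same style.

buf = []

Transformed code:
def build(cap, t, buf):
    print(23)
    cap = 13
    buf = []
    for q in t:
        buf.append(20)
    pos = t
    for buf in cap:
        cap = i + buf
    if i == buf:
        buf = buf * (8 - cap)
    else:
        buf = cap % t
    return i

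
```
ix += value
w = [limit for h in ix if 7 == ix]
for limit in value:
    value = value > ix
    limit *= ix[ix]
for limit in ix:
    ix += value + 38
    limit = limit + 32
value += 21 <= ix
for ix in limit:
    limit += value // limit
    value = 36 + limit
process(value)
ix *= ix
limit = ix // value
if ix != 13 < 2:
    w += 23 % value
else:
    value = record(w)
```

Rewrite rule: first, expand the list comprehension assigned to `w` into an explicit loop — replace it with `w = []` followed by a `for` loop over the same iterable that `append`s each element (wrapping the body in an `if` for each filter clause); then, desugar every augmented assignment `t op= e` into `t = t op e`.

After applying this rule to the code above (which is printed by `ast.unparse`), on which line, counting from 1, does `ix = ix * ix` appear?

Transformed code:
ix = ix + value
w = []
for h in ix:
    if 7 == ix:
        w.append(limit)
for limit in value:
    value = value > ix
    limit = limit * ix[ix]
for limit in ix:
    ix = ix + (value + 38)
    limit = limit + 32
value = value + (21 <= ix)
for ix in limit:
    limit = limit + value // limit
    value = 36 + limit
process(value)
ix = ix * ix
limit = ix // value
if ix != 13 < 2:
    w = w + 23 % value
else:
    value = record(w)

17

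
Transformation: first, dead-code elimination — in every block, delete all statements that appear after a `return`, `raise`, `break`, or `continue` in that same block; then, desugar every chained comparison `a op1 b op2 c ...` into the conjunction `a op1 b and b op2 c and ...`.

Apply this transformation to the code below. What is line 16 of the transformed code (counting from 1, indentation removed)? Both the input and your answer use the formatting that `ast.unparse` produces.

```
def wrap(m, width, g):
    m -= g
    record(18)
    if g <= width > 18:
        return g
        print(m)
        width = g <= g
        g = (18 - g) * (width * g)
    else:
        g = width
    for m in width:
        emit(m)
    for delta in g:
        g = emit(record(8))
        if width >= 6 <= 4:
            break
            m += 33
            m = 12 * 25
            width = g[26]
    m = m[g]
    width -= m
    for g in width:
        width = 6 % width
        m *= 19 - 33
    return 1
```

Transformed code:
def wrap(m, width, g):
    m -= g
    record(18)
    if g <= width and width > 18:
        return g
    else:
        g = width
    for m in width:
        emit(m)
    for delta in g:
        g = emit(record(8))
        if width >= 6 and 6 <= 4:
            break
    m = m[g]
    width -= m
    for g in width:
        width = 6 % width
        m *= 19 - 33
    return 1

for g in width:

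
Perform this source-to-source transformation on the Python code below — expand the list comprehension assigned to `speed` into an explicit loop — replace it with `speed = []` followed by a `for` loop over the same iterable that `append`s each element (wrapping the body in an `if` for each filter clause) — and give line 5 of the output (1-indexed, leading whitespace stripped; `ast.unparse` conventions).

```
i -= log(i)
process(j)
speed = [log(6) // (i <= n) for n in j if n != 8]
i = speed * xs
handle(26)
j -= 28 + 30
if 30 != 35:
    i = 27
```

if n != 8:

Transformed code:
i -= log(i)
process(j)
speed = []
for n in j:
    if n != 8:
        speed.append(log(6) // (i <= n))
i = speed * xs
handle(26)
j -= 28 + 30
if 30 != 35:
    i = 27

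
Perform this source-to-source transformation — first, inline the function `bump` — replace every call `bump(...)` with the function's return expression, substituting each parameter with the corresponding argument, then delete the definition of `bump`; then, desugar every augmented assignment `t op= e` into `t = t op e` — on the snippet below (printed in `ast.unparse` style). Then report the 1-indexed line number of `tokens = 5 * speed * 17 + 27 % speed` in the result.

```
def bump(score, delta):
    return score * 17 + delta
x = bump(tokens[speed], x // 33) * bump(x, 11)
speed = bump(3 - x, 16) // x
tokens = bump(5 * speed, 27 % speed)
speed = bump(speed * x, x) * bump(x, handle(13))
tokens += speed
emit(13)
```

3

Transformed code:
x = (tokens[speed] * 17 + x // 33) * (x * 17 + 11)
speed = ((3 - x) * 17 + 16) // x
tokens = 5 * speed * 17 + 27 % speed
speed = (speed * x * 17 + x) * (x * 17 + handle(13))
tokens = tokens + speed
emit(13)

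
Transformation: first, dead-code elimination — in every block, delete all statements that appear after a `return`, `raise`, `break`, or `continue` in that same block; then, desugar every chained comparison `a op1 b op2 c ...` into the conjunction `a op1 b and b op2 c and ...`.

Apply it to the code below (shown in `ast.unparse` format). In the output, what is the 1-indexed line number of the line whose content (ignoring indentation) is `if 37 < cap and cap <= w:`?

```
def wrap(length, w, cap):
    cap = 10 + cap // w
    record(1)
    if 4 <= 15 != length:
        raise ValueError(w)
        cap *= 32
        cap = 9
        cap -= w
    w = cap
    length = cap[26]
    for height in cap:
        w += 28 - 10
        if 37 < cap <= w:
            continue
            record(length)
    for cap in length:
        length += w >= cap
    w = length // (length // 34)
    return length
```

Transformed code:
def wrap(length, w, cap):
    cap = 10 + cap // w
    record(1)
    if 4 <= 15 and 15 != length:
        raise ValueError(w)
    w = cap
    length = cap[26]
    for height in cap:
        w += 28 - 10
        if 37 < cap and cap <= w:
            continue
    for cap in length:
        length += w >= cap
    w = length // (length // 34)
    return length

10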